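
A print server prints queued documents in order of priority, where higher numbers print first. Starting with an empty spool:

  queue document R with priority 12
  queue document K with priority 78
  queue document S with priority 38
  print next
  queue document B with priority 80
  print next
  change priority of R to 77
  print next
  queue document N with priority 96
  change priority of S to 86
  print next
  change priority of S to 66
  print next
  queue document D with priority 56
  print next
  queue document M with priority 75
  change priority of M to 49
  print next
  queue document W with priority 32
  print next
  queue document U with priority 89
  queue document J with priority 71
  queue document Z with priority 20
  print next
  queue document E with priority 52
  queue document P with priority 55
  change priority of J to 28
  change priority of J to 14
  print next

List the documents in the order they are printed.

add R (priority 12) → {R:12}
add K (priority 78) → {K:78, R:12}
add S (priority 38) → {K:78, S:38, R:12}
print next → K; now {S:38, R:12}
add B (priority 80) → {B:80, S:38, R:12}
print next → B; now {S:38, R:12}
update R to priority 77 → {R:77, S:38}
print next → R; now {S:38}
add N (priority 96) → {N:96, S:38}
update S to priority 86 → {N:96, S:86}
print next → N; now {S:86}
update S to priority 66 → {S:66}
print next → S; now {}
add D (priority 56) → {D:56}
print next → D; now {}
add M (priority 75) → {M:75}
update M to priority 49 → {M:49}
print next → M; now {}
add W (priority 32) → {W:32}
print next → W; now {}
add U (priority 89) → {U:89}
add J (priority 71) → {U:89, J:71}
add Z (priority 20) → {U:89, J:71, Z:20}
print next → U; now {J:71, Z:20}
add E (priority 52) → {J:71, E:52, Z:20}
add P (priority 55) → {J:71, P:55, E:52, Z:20}
update J to priority 28 → {P:55, E:52, J:28, Z:20}
update J to priority 14 → {P:55, E:52, Z:20, J:14}
print next → P; now {E:52, Z:20, J:14}

K → B → R → N → S → D → M → W → U → P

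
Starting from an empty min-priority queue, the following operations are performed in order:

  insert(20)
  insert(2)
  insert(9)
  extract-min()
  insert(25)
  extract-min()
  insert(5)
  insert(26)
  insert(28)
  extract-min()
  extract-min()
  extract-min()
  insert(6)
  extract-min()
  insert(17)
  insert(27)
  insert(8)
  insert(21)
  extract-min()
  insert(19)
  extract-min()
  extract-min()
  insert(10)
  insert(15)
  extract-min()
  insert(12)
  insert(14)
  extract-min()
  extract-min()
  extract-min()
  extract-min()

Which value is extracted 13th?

insert 20 → {20}
insert 2 → {2, 20}
insert 9 → {2, 9, 20}
extract-min → 2; now {9, 20}
insert 25 → {9, 20, 25}
extract-min → 9; now {20, 25}
insert 5 → {5, 20, 25}
insert 26 → {5, 20, 25, 26}
insert 28 → {5, 20, 25, 26, 28}
extract-min → 5; now {20, 25, 26, 28}
extract-min → 20; now {25, 26, 28}
extract-min → 25; now {26, 28}
insert 6 → {6, 26, 28}
extract-min → 6; now {26, 28}
insert 17 → {17, 26, 28}
insert 27 → {17, 26, 27, 28}
insert 8 → {8, 17, 26, 27, 28}
insert 21 → {8, 17, 21, 26, 27, 28}
extract-min → 8; now {17, 21, 26, 27, 28}
insert 19 → {17, 19, 21, 26, 27, 28}
extract-min → 17; now {19, 21, 26, 27, 28}
extract-min → 19; now {21, 26, 27, 28}
insert 10 → {10, 21, 26, 27, 28}
insert 15 → {10, 15, 21, 26, 27, 28}
extract-min → 10; now {15, 21, 26, 27, 28}
insert 12 → {12, 15, 21, 26, 27, 28}
insert 14 → {12, 14, 15, 21, 26, 27, 28}
extract-min → 12; now {14, 15, 21, 26, 27, 28}
extract-min → 14; now {15, 21, 26, 27, 28}
extract-min → 15; now {21, 26, 27, 28}
extract-min → 21; now {26, 27, 28}

15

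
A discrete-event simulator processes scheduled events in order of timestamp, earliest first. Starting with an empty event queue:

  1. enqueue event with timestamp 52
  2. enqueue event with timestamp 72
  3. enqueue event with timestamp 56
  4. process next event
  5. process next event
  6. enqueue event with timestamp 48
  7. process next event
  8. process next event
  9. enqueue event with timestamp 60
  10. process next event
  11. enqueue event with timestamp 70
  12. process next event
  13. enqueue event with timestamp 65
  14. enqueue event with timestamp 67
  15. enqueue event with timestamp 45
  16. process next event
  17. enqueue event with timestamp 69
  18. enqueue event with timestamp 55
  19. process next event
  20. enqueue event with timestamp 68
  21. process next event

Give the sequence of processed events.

52, 56, 48, 72, 60, 70, 45, 55, 65

insert 52 → {52}
insert 72 → {52, 72}
insert 56 → {52, 56, 72}
process next event → 52; now {56, 72}
process next event → 56; now {72}
insert 48 → {48, 72}
process next event → 48; now {72}
process next event → 72; now {}
insert 60 → {60}
process next event → 60; now {}
insert 70 → {70}
process next event → 70; now {}
insert 65 → {65}
insert 67 → {65, 67}
insert 45 → {45, 65, 67}
process next event → 45; now {65, 67}
insert 69 → {65, 67, 69}
insert 55 → {55, 65, 67, 69}
process next event → 55; now {65, 67, 69}
insert 68 → {65, 67, 68, 69}
process next event → 65; now {67, 68, 69}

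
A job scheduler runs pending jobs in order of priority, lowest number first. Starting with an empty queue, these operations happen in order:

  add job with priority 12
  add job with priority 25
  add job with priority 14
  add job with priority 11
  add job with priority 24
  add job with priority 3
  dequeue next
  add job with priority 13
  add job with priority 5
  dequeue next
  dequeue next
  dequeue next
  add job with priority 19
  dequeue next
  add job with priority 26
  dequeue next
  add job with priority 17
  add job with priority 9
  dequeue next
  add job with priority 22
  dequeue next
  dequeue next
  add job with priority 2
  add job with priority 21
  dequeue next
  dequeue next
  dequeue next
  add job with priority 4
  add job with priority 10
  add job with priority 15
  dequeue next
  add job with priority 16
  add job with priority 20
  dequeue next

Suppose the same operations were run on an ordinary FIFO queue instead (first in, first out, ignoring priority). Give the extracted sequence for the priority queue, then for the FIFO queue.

priority queue: 3, 5, 11, 12, 13, 14, 9, 17, 19, 2, 21, 22, 4, 10; FIFO queue: 12 → 25 → 14 → 11 → 24 → 3 → 13 → 5 → 19 → 26 → 17 → 9 → 22 → 2

insert 12 → {12}
insert 25 → {12, 25}
insert 14 → {12, 14, 25}
insert 11 → {11, 12, 14, 25}
insert 24 → {11, 12, 14, 24, 25}
insert 3 → {3, 11, 12, 14, 24, 25}
dequeue next → 3; now {11, 12, 14, 24, 25}
insert 13 → {11, 12, 13, 14, 24, 25}
insert 5 → {5, 11, 12, 13, 14, 24, 25}
dequeue next → 5; now {11, 12, 13, 14, 24, 25}
dequeue next → 11; now {12, 13, 14, 24, 25}
dequeue next → 12; now {13, 14, 24, 25}
insert 19 → {13, 14, 19, 24, 25}
dequeue next → 13; now {14, 19, 24, 25}
insert 26 → {14, 19, 24, 25, 26}
dequeue next → 14; now {19, 24, 25, 26}
insert 17 → {17, 19, 24, 25, 26}
insert 9 → {9, 17, 19, 24, 25, 26}
dequeue next → 9; now {17, 19, 24, 25, 26}
insert 22 → {17, 19, 22, 24, 25, 26}
dequeue next → 17; now {19, 22, 24, 25, 26}
dequeue next → 19; now {22, 24, 25, 26}
insert 2 → {2, 22, 24, 25, 26}
insert 21 → {2, 21, 22, 24, 25, 26}
dequeue next → 2; now {21, 22, 24, 25, 26}
dequeue next → 21; now {22, 24, 25, 26}
dequeue next → 22; now {24, 25, 26}
insert 4 → {4, 24, 25, 26}
insert 10 → {4, 10, 24, 25, 26}
insert 15 → {4, 10, 15, 24, 25, 26}
dequeue next → 4; now {10, 15, 24, 25, 26}
insert 16 → {10, 15, 16, 24, 25, 26}
insert 20 → {10, 15, 16, 20, 24, 25, 26}
dequeue next → 10; now {15, 16, 20, 24, 25, 26}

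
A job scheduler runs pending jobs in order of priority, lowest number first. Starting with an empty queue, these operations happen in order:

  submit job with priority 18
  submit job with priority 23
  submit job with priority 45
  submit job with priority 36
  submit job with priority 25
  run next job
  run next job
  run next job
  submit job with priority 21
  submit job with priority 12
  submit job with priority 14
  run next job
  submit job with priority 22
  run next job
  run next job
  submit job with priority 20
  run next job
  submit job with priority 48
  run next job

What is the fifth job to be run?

14

insert 18 → {18}
insert 23 → {18, 23}
insert 45 → {18, 23, 45}
insert 36 → {18, 23, 36, 45}
insert 25 → {18, 23, 25, 36, 45}
run next job → 18; now {23, 25, 36, 45}
run next job → 23; now {25, 36, 45}
run next job → 25; now {36, 45}
insert 21 → {21, 36, 45}
insert 12 → {12, 21, 36, 45}
insert 14 → {12, 14, 21, 36, 45}
run next job → 12; now {14, 21, 36, 45}
insert 22 → {14, 21, 22, 36, 45}
run next job → 14; now {21, 22, 36, 45}
run next job → 21; now {22, 36, 45}
insert 20 → {20, 22, 36, 45}
run next job → 20; now {22, 36, 45}
insert 48 → {22, 36, 45, 48}
run next job → 22; now {36, 45, 48}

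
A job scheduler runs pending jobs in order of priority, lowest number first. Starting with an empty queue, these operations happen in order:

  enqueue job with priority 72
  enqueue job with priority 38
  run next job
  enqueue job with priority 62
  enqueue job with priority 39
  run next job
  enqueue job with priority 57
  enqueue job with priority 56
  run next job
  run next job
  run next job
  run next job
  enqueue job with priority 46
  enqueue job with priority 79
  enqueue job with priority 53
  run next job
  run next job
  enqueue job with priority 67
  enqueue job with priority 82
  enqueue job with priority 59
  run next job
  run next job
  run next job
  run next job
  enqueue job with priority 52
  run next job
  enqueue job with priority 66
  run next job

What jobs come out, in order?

38, 39, 56, 57, 62, 72, 46, 53, 59, 67, 79, 82, 52, 66

insert 72 → {72}
insert 38 → {38, 72}
run next job → 38; now {72}
insert 62 → {62, 72}
insert 39 → {39, 62, 72}
run next job → 39; now {62, 72}
insert 57 → {57, 62, 72}
insert 56 → {56, 57, 62, 72}
run next job → 56; now {57, 62, 72}
run next job → 57; now {62, 72}
run next job → 62; now {72}
run next job → 72; now {}
insert 46 → {46}
insert 79 → {46, 79}
insert 53 → {46, 53, 79}
run next job → 46; now {53, 79}
run next job → 53; now {79}
insert 67 → {67, 79}
insert 82 → {67, 79, 82}
insert 59 → {59, 67, 79, 82}
run next job → 59; now {67, 79, 82}
run next job → 67; now {79, 82}
run next job → 79; now {82}
run next job → 82; now {}
insert 52 → {52}
run next job → 52; now {}
insert 66 → {66}
run next job → 66; now {}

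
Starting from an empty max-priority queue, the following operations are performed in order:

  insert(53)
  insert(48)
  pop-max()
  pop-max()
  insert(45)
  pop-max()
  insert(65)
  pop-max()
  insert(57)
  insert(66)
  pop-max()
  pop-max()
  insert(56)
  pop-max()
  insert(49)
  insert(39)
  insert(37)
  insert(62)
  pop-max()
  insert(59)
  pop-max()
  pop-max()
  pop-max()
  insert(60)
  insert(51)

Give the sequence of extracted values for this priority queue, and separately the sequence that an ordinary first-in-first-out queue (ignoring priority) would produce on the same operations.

priority queue: [53, 48, 45, 65, 66, 57, 56, 62, 59, 49, 39]; FIFO queue: [53, 48, 45, 65, 57, 66, 56, 49, 39, 37, 62]

insert 53 → {53}
insert 48 → {53, 48}
pop-max → 53; now {48}
pop-max → 48; now {}
insert 45 → {45}
pop-max → 45; now {}
insert 65 → {65}
pop-max → 65; now {}
insert 57 → {57}
insert 66 → {66, 57}
pop-max → 66; now {57}
pop-max → 57; now {}
insert 56 → {56}
pop-max → 56; now {}
insert 49 → {49}
insert 39 → {49, 39}
insert 37 → {49, 39, 37}
insert 62 → {62, 49, 39, 37}
pop-max → 62; now {49, 39, 37}
insert 59 → {59, 49, 39, 37}
pop-max → 59; now {49, 39, 37}
pop-max → 49; now {39, 37}
pop-max → 39; now {37}
insert 60 → {60, 37}
insert 51 → {60, 51, 37}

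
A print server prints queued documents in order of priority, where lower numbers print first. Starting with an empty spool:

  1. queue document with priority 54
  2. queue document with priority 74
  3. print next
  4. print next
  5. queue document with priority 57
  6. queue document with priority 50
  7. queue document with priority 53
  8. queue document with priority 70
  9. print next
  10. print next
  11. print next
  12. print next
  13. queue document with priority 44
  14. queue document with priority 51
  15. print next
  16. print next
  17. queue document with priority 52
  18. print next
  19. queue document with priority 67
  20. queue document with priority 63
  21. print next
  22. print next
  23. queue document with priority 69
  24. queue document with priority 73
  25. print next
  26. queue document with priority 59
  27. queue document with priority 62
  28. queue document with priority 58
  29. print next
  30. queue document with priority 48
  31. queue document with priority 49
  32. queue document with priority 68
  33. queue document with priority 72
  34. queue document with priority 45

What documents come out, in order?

insert 54 → {54}
insert 74 → {54, 74}
print next → 54; now {74}
print next → 74; now {}
insert 57 → {57}
insert 50 → {50, 57}
insert 53 → {50, 53, 57}
insert 70 → {50, 53, 57, 70}
print next → 50; now {53, 57, 70}
print next → 53; now {57, 70}
print next → 57; now {70}
print next → 70; now {}
insert 44 → {44}
insert 51 → {44, 51}
print next → 44; now {51}
print next → 51; now {}
insert 52 → {52}
print next → 52; now {}
insert 67 → {67}
insert 63 → {63, 67}
print next → 63; now {67}
print next → 67; now {}
insert 69 → {69}
insert 73 → {69, 73}
print next → 69; now {73}
insert 59 → {59, 73}
insert 62 → {59, 62, 73}
insert 58 → {58, 59, 62, 73}
print next → 58; now {59, 62, 73}
insert 48 → {48, 59, 62, 73}
insert 49 → {48, 49, 59, 62, 73}
insert 68 → {48, 49, 59, 62, 68, 73}
insert 72 → {48, 49, 59, 62, 68, 72, 73}
insert 45 → {45, 48, 49, 59, 62, 68, 72, 73}

[54, 74, 50, 53, 57, 70, 44, 51, 52, 63, 67, 69, 58]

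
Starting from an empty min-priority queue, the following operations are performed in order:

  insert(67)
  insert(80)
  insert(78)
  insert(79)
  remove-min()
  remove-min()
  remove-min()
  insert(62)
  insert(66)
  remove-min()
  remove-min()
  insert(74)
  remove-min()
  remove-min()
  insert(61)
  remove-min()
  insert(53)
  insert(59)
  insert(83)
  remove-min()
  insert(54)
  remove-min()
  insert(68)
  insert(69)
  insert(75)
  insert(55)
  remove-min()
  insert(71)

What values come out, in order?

insert 67 → {67}
insert 80 → {67, 80}
insert 78 → {67, 78, 80}
insert 79 → {67, 78, 79, 80}
remove-min → 67; now {78, 79, 80}
remove-min → 78; now {79, 80}
remove-min → 79; now {80}
insert 62 → {62, 80}
insert 66 → {62, 66, 80}
remove-min → 62; now {66, 80}
remove-min → 66; now {80}
insert 74 → {74, 80}
remove-min → 74; now {80}
remove-min → 80; now {}
insert 61 → {61}
remove-min → 61; now {}
insert 53 → {53}
insert 59 → {53, 59}
insert 83 → {53, 59, 83}
remove-min → 53; now {59, 83}
insert 54 → {54, 59, 83}
remove-min → 54; now {59, 83}
insert 68 → {59, 68, 83}
insert 69 → {59, 68, 69, 83}
insert 75 → {59, 68, 69, 75, 83}
insert 55 → {55, 59, 68, 69, 75, 83}
remove-min → 55; now {59, 68, 69, 75, 83}
insert 71 → {59, 68, 69, 71, 75, 83}

67 → 78 → 79 → 62 → 66 → 74 → 80 → 61 → 53 → 54 → 55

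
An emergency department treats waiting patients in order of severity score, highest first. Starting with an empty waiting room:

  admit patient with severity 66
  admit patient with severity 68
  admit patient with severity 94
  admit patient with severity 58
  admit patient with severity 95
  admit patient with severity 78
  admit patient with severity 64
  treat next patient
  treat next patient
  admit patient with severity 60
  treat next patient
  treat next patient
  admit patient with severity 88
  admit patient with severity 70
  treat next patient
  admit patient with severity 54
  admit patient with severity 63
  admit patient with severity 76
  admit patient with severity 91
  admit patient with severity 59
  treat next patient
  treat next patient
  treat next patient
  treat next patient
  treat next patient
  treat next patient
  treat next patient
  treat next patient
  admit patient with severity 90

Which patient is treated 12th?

60

insert 66 → {66}
insert 68 → {68, 66}
insert 94 → {94, 68, 66}
insert 58 → {94, 68, 66, 58}
insert 95 → {95, 94, 68, 66, 58}
insert 78 → {95, 94, 78, 68, 66, 58}
insert 64 → {95, 94, 78, 68, 66, 64, 58}
treat next patient → 95; now {94, 78, 68, 66, 64, 58}
treat next patient → 94; now {78, 68, 66, 64, 58}
insert 60 → {78, 68, 66, 64, 60, 58}
treat next patient → 78; now {68, 66, 64, 60, 58}
treat next patient → 68; now {66, 64, 60, 58}
insert 88 → {88, 66, 64, 60, 58}
insert 70 → {88, 70, 66, 64, 60, 58}
treat next patient → 88; now {70, 66, 64, 60, 58}
insert 54 → {70, 66, 64, 60, 58, 54}
insert 63 → {70, 66, 64, 63, 60, 58, 54}
insert 76 → {76, 70, 66, 64, 63, 60, 58, 54}
insert 91 → {91, 76, 70, 66, 64, 63, 60, 58, 54}
insert 59 → {91, 76, 70, 66, 64, 63, 60, 59, 58, 54}
treat next patient → 91; now {76, 70, 66, 64, 63, 60, 59, 58, 54}
treat next patient → 76; now {70, 66, 64, 63, 60, 59, 58, 54}
treat next patient → 70; now {66, 64, 63, 60, 59, 58, 54}
treat next patient → 66; now {64, 63, 60, 59, 58, 54}
treat next patient → 64; now {63, 60, 59, 58, 54}
treat next patient → 63; now {60, 59, 58, 54}
treat next patient → 60; now {59, 58, 54}
treat next patient → 59; now {58, 54}
insert 90 → {90, 58, 54}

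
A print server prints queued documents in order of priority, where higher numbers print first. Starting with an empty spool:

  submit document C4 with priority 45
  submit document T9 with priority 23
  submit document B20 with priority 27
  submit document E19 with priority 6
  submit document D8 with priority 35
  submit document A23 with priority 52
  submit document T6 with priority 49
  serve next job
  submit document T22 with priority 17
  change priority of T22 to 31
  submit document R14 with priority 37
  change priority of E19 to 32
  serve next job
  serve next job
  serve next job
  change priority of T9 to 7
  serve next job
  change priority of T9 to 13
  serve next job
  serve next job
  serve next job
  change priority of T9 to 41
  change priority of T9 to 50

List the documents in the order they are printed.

[A23, T6, C4, R14, D8, E19, T22, B20]

add C4 (priority 45) → {C4:45}
add T9 (priority 23) → {C4:45, T9:23}
add B20 (priority 27) → {C4:45, B20:27, T9:23}
add E19 (priority 6) → {C4:45, B20:27, T9:23, E19:6}
add D8 (priority 35) → {C4:45, D8:35, B20:27, T9:23, E19:6}
add A23 (priority 52) → {A23:52, C4:45, D8:35, B20:27, T9:23, E19:6}
add T6 (priority 49) → {A23:52, T6:49, C4:45, D8:35, B20:27, T9:23, E19:6}
serve next job → A23; now {T6:49, C4:45, D8:35, B20:27, T9:23, E19:6}
add T22 (priority 17) → {T6:49, C4:45, D8:35, B20:27, T9:23, T22:17, E19:6}
update T22 to priority 31 → {T6:49, C4:45, D8:35, T22:31, B20:27, T9:23, E19:6}
add R14 (priority 37) → {T6:49, C4:45, R14:37, D8:35, T22:31, B20:27, T9:23, E19:6}
update E19 to priority 32 → {T6:49, C4:45, R14:37, D8:35, E19:32, T22:31, B20:27, T9:23}
serve next job → T6; now {C4:45, R14:37, D8:35, E19:32, T22:31, B20:27, T9:23}
serve next job → C4; now {R14:37, D8:35, E19:32, T22:31, B20:27, T9:23}
serve next job → R14; now {D8:35, E19:32, T22:31, B20:27, T9:23}
update T9 to priority 7 → {D8:35, E19:32, T22:31, B20:27, T9:7}
serve next job → D8; now {E19:32, T22:31, B20:27, T9:7}
update T9 to priority 13 → {E19:32, T22:31, B20:27, T9:13}
serve next job → E19; now {T22:31, B20:27, T9:13}
serve next job → T22; now {B20:27, T9:13}
serve next job → B20; now {T9:13}
update T9 to priority 41 → {T9:41}
update T9 to priority 50 → {T9:50}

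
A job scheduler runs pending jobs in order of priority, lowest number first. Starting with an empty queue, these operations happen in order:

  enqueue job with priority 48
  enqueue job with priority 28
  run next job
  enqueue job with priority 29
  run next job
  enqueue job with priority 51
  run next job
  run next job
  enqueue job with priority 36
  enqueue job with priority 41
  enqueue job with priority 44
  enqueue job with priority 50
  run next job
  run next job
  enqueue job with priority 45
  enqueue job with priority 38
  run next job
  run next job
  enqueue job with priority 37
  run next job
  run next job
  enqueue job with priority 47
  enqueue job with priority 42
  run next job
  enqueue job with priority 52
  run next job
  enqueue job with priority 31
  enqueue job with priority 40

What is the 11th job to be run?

42

insert 48 → {48}
insert 28 → {28, 48}
run next job → 28; now {48}
insert 29 → {29, 48}
run next job → 29; now {48}
insert 51 → {48, 51}
run next job → 48; now {51}
run next job → 51; now {}
insert 36 → {36}
insert 41 → {36, 41}
insert 44 → {36, 41, 44}
insert 50 → {36, 41, 44, 50}
run next job → 36; now {41, 44, 50}
run next job → 41; now {44, 50}
insert 45 → {44, 45, 50}
insert 38 → {38, 44, 45, 50}
run next job → 38; now {44, 45, 50}
run next job → 44; now {45, 50}
insert 37 → {37, 45, 50}
run next job → 37; now {45, 50}
run next job → 45; now {50}
insert 47 → {47, 50}
insert 42 → {42, 47, 50}
run next job → 42; now {47, 50}
insert 52 → {47, 50, 52}
run next job → 47; now {50, 52}
insert 31 → {31, 50, 52}
insert 40 → {31, 40, 50, 52}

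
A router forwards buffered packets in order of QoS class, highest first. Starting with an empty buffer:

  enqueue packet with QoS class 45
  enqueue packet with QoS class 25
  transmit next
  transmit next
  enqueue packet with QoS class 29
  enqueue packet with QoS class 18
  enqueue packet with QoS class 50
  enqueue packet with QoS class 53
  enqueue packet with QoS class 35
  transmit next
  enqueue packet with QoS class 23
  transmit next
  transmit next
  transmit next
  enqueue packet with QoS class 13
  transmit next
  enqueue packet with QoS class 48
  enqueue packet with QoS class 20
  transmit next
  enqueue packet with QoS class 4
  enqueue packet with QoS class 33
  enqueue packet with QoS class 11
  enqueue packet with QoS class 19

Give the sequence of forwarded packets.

45 → 25 → 53 → 50 → 35 → 29 → 23 → 48

insert 45 → {45}
insert 25 → {45, 25}
transmit next → 45; now {25}
transmit next → 25; now {}
insert 29 → {29}
insert 18 → {29, 18}
insert 50 → {50, 29, 18}
insert 53 → {53, 50, 29, 18}
insert 35 → {53, 50, 35, 29, 18}
transmit next → 53; now {50, 35, 29, 18}
insert 23 → {50, 35, 29, 23, 18}
transmit next → 50; now {35, 29, 23, 18}
transmit next → 35; now {29, 23, 18}
transmit next → 29; now {23, 18}
insert 13 → {23, 18, 13}
transmit next → 23; now {18, 13}
insert 48 → {48, 18, 13}
insert 20 → {48, 20, 18, 13}
transmit next → 48; now {20, 18, 13}
insert 4 → {20, 18, 13, 4}
insert 33 → {33, 20, 18, 13, 4}
insert 11 → {33, 20, 18, 13, 11, 4}
insert 19 → {33, 20, 19, 18, 13, 11, 4}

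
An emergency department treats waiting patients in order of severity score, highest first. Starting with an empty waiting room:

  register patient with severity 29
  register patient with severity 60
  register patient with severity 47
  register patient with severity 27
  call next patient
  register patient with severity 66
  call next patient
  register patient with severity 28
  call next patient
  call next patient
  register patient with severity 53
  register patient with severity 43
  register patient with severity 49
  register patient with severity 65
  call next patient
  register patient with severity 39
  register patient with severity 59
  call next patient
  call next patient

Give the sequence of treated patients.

60 → 66 → 47 → 29 → 65 → 59 → 53

insert 29 → {29}
insert 60 → {60, 29}
insert 47 → {60, 47, 29}
insert 27 → {60, 47, 29, 27}
call next patient → 60; now {47, 29, 27}
insert 66 → {66, 47, 29, 27}
call next patient → 66; now {47, 29, 27}
insert 28 → {47, 29, 28, 27}
call next patient → 47; now {29, 28, 27}
call next patient → 29; now {28, 27}
insert 53 → {53, 28, 27}
insert 43 → {53, 43, 28, 27}
insert 49 → {53, 49, 43, 28, 27}
insert 65 → {65, 53, 49, 43, 28, 27}
call next patient → 65; now {53, 49, 43, 28, 27}
insert 39 → {53, 49, 43, 39, 28, 27}
insert 59 → {59, 53, 49, 43, 39, 28, 27}
call next patient → 59; now {53, 49, 43, 39, 28, 27}
call next patient → 53; now {49, 43, 39, 28, 27}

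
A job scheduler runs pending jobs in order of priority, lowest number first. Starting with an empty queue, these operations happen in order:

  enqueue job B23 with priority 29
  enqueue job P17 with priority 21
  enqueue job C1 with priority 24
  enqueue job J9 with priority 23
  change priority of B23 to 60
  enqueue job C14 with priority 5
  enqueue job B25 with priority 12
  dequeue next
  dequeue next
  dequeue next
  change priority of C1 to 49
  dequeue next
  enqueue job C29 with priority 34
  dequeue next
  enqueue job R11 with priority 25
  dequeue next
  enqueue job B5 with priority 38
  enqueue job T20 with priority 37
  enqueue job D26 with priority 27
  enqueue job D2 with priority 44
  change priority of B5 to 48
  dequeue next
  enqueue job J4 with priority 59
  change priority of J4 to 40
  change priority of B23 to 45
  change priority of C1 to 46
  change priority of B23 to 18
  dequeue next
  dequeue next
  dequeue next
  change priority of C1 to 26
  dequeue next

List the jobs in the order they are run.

add B23 (priority 29) → {B23:29}
add P17 (priority 21) → {P17:21, B23:29}
add C1 (priority 24) → {P17:21, C1:24, B23:29}
add J9 (priority 23) → {P17:21, J9:23, C1:24, B23:29}
update B23 to priority 60 → {P17:21, J9:23, C1:24, B23:60}
add C14 (priority 5) → {C14:5, P17:21, J9:23, C1:24, B23:60}
add B25 (priority 12) → {C14:5, B25:12, P17:21, J9:23, C1:24, B23:60}
dequeue next → C14; now {B25:12, P17:21, J9:23, C1:24, B23:60}
dequeue next → B25; now {P17:21, J9:23, C1:24, B23:60}
dequeue next → P17; now {J9:23, C1:24, B23:60}
update C1 to priority 49 → {J9:23, C1:49, B23:60}
dequeue next → J9; now {C1:49, B23:60}
add C29 (priority 34) → {C29:34, C1:49, B23:60}
dequeue next → C29; now {C1:49, B23:60}
add R11 (priority 25) → {R11:25, C1:49, B23:60}
dequeue next → R11; now {C1:49, B23:60}
add B5 (priority 38) → {B5:38, C1:49, B23:60}
add T20 (priority 37) → {T20:37, B5:38, C1:49, B23:60}
add D26 (priority 27) → {D26:27, T20:37, B5:38, C1:49, B23:60}
add D2 (priority 44) → {D26:27, T20:37, B5:38, D2:44, C1:49, B23:60}
update B5 to priority 48 → {D26:27, T20:37, D2:44, B5:48, C1:49, B23:60}
dequeue next → D26; now {T20:37, D2:44, B5:48, C1:49, B23:60}
add J4 (priority 59) → {T20:37, D2:44, B5:48, C1:49, J4:59, B23:60}
update J4 to priority 40 → {T20:37, J4:40, D2:44, B5:48, C1:49, B23:60}
update B23 to priority 45 → {T20:37, J4:40, D2:44, B23:45, B5:48, C1:49}
update C1 to priority 46 → {T20:37, J4:40, D2:44, B23:45, C1:46, B5:48}
update B23 to priority 18 → {B23:18, T20:37, J4:40, D2:44, C1:46, B5:48}
dequeue next → B23; now {T20:37, J4:40, D2:44, C1:46, B5:48}
dequeue next → T20; now {J4:40, D2:44, C1:46, B5:48}
dequeue next → J4; now {D2:44, C1:46, B5:48}
update C1 to priority 26 → {C1:26, D2:44, B5:48}
dequeue next → C1; now {D2:44, B5:48}

C14 → B25 → P17 → J9 → C29 → R11 → D26 → B23 → T20 → J4 → C1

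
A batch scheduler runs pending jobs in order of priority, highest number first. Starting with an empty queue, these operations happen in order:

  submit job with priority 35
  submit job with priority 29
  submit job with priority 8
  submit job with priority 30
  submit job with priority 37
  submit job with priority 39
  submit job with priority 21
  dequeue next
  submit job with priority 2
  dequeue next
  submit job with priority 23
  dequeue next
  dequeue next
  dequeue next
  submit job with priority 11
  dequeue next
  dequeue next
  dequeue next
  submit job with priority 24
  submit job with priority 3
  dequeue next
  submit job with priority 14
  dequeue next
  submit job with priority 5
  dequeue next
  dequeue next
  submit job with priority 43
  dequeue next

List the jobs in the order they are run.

39 → 37 → 35 → 30 → 29 → 23 → 21 → 11 → 24 → 14 → 8 → 5 → 43

insert 35 → {35}
insert 29 → {35, 29}
insert 8 → {35, 29, 8}
insert 30 → {35, 30, 29, 8}
insert 37 → {37, 35, 30, 29, 8}
insert 39 → {39, 37, 35, 30, 29, 8}
insert 21 → {39, 37, 35, 30, 29, 21, 8}
dequeue next → 39; now {37, 35, 30, 29, 21, 8}
insert 2 → {37, 35, 30, 29, 21, 8, 2}
dequeue next → 37; now {35, 30, 29, 21, 8, 2}
insert 23 → {35, 30, 29, 23, 21, 8, 2}
dequeue next → 35; now {30, 29, 23, 21, 8, 2}
dequeue next → 30; now {29, 23, 21, 8, 2}
dequeue next → 29; now {23, 21, 8, 2}
insert 11 → {23, 21, 11, 8, 2}
dequeue next → 23; now {21, 11, 8, 2}
dequeue next → 21; now {11, 8, 2}
dequeue next → 11; now {8, 2}
insert 24 → {24, 8, 2}
insert 3 → {24, 8, 3, 2}
dequeue next → 24; now {8, 3, 2}
insert 14 → {14, 8, 3, 2}
dequeue next → 14; now {8, 3, 2}
insert 5 → {8, 5, 3, 2}
dequeue next → 8; now {5, 3, 2}
dequeue next → 5; now {3, 2}
insert 43 → {43, 3, 2}
dequeue next → 43; now {3, 2}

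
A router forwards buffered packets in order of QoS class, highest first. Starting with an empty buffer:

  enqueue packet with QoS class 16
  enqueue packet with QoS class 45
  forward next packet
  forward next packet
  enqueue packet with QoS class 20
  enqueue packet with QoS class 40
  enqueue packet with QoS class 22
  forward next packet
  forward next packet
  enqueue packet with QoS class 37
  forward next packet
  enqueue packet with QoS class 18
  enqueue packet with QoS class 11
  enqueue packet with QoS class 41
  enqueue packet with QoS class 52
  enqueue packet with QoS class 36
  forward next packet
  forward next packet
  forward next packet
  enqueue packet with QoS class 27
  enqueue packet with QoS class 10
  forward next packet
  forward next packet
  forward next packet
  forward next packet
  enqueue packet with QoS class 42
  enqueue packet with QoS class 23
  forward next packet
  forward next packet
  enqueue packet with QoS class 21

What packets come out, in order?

insert 16 → {16}
insert 45 → {45, 16}
forward next packet → 45; now {16}
forward next packet → 16; now {}
insert 20 → {20}
insert 40 → {40, 20}
insert 22 → {40, 22, 20}
forward next packet → 40; now {22, 20}
forward next packet → 22; now {20}
insert 37 → {37, 20}
forward next packet → 37; now {20}
insert 18 → {20, 18}
insert 11 → {20, 18, 11}
insert 41 → {41, 20, 18, 11}
insert 52 → {52, 41, 20, 18, 11}
insert 36 → {52, 41, 36, 20, 18, 11}
forward next packet → 52; now {41, 36, 20, 18, 11}
forward next packet → 41; now {36, 20, 18, 11}
forward next packet → 36; now {20, 18, 11}
insert 27 → {27, 20, 18, 11}
insert 10 → {27, 20, 18, 11, 10}
forward next packet → 27; now {20, 18, 11, 10}
forward next packet → 20; now {18, 11, 10}
forward next packet → 18; now {11, 10}
forward next packet → 11; now {10}
insert 42 → {42, 10}
insert 23 → {42, 23, 10}
forward next packet → 42; now {23, 10}
forward next packet → 23; now {10}
insert 21 → {21, 10}

45 → 16 → 40 → 22 → 37 → 52 → 41 → 36 → 27 → 20 → 18 → 11 → 42 → 23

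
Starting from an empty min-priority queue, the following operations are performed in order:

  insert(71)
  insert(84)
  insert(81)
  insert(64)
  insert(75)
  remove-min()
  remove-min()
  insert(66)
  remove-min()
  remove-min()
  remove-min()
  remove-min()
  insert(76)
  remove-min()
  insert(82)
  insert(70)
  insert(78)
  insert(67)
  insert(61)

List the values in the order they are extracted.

insert 71 → {71}
insert 84 → {71, 84}
insert 81 → {71, 81, 84}
insert 64 → {64, 71, 81, 84}
insert 75 → {64, 71, 75, 81, 84}
remove-min → 64; now {71, 75, 81, 84}
remove-min → 71; now {75, 81, 84}
insert 66 → {66, 75, 81, 84}
remove-min → 66; now {75, 81, 84}
remove-min → 75; now {81, 84}
remove-min → 81; now {84}
remove-min → 84; now {}
insert 76 → {76}
remove-min → 76; now {}
insert 82 → {82}
insert 70 → {70, 82}
insert 78 → {70, 78, 82}
insert 67 → {67, 70, 78, 82}
insert 61 → {61, 67, 70, 78, 82}

64, 71, 66, 75, 81, 84, 76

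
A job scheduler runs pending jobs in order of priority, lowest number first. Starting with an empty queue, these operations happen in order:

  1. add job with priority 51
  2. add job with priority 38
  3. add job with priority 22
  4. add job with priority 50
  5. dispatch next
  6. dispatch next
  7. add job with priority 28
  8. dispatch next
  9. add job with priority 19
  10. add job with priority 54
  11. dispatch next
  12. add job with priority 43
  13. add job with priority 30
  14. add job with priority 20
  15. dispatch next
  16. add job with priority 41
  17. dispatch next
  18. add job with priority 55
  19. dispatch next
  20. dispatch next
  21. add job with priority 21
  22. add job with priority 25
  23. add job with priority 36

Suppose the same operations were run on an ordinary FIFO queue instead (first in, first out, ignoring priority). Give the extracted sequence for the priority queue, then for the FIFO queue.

priority queue: 22 → 38 → 28 → 19 → 20 → 30 → 41 → 43; FIFO queue: 51 → 38 → 22 → 50 → 28 → 19 → 54 → 43

insert 51 → {51}
insert 38 → {38, 51}
insert 22 → {22, 38, 51}
insert 50 → {22, 38, 50, 51}
dispatch next → 22; now {38, 50, 51}
dispatch next → 38; now {50, 51}
insert 28 → {28, 50, 51}
dispatch next → 28; now {50, 51}
insert 19 → {19, 50, 51}
insert 54 → {19, 50, 51, 54}
dispatch next → 19; now {50, 51, 54}
insert 43 → {43, 50, 51, 54}
insert 30 → {30, 43, 50, 51, 54}
insert 20 → {20, 30, 43, 50, 51, 54}
dispatch next → 20; now {30, 43, 50, 51, 54}
insert 41 → {30, 41, 43, 50, 51, 54}
dispatch next → 30; now {41, 43, 50, 51, 54}
insert 55 → {41, 43, 50, 51, 54, 55}
dispatch next → 41; now {43, 50, 51, 54, 55}
dispatch next → 43; now {50, 51, 54, 55}
insert 21 → {21, 50, 51, 54, 55}
insert 25 → {21, 25, 50, 51, 54, 55}
insert 36 → {21, 25, 36, 50, 51, 54, 55}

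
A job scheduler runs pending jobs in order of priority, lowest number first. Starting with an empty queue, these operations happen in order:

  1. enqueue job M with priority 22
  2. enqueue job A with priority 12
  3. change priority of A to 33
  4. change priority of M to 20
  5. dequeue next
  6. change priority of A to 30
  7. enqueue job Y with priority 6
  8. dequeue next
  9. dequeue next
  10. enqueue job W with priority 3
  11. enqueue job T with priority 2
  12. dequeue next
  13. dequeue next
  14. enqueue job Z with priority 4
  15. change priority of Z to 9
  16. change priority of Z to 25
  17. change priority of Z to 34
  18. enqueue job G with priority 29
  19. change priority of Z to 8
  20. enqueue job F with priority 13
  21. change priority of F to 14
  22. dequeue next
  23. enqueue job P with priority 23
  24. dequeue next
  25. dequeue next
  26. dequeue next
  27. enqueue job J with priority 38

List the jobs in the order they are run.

M, Y, A, T, W, Z, F, P, G

add M (priority 22) → {M:22}
add A (priority 12) → {A:12, M:22}
update A to priority 33 → {M:22, A:33}
update M to priority 20 → {M:20, A:33}
dequeue next → M; now {A:33}
update A to priority 30 → {A:30}
add Y (priority 6) → {Y:6, A:30}
dequeue next → Y; now {A:30}
dequeue next → A; now {}
add W (priority 3) → {W:3}
add T (priority 2) → {T:2, W:3}
dequeue next → T; now {W:3}
dequeue next → W; now {}
add Z (priority 4) → {Z:4}
update Z to priority 9 → {Z:9}
update Z to priority 25 → {Z:25}
update Z to priority 34 → {Z:34}
add G (priority 29) → {G:29, Z:34}
update Z to priority 8 → {Z:8, G:29}
add F (priority 13) → {Z:8, F:13, G:29}
update F to priority 14 → {Z:8, F:14, G:29}
dequeue next → Z; now {F:14, G:29}
add P (priority 23) → {F:14, P:23, G:29}
dequeue next → F; now {P:23, G:29}
dequeue next → P; now {G:29}
dequeue next → G; now {}
add J (priority 38) → {J:38}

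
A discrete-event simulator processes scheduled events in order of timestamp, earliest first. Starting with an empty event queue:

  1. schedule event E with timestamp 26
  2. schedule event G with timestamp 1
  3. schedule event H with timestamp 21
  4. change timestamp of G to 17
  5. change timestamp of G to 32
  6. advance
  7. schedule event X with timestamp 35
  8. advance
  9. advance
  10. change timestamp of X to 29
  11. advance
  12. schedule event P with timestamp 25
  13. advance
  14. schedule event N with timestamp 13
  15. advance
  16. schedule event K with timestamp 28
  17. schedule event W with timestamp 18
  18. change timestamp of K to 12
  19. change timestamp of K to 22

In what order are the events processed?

add E (timestamp 26) → {E:26}
add G (timestamp 1) → {G:1, E:26}
add H (timestamp 21) → {G:1, H:21, E:26}
update G to timestamp 17 → {G:17, H:21, E:26}
update G to timestamp 32 → {H:21, E:26, G:32}
advance → H; now {E:26, G:32}
add X (timestamp 35) → {E:26, G:32, X:35}
advance → E; now {G:32, X:35}
advance → G; now {X:35}
update X to timestamp 29 → {X:29}
advance → X; now {}
add P (timestamp 25) → {P:25}
advance → P; now {}
add N (timestamp 13) → {N:13}
advance → N; now {}
add K (timestamp 28) → {K:28}
add W (timestamp 18) → {W:18, K:28}
update K to timestamp 12 → {K:12, W:18}
update K to timestamp 22 → {W:18, K:22}

H → E → G → X → P → N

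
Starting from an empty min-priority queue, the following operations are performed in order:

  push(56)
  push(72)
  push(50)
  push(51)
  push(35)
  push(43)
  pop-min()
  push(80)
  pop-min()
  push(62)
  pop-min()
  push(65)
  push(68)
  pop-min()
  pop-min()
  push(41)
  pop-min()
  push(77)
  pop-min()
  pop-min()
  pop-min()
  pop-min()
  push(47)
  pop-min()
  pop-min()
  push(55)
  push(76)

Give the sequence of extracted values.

35 → 43 → 50 → 51 → 56 → 41 → 62 → 65 → 68 → 72 → 47 → 77

insert 56 → {56}
insert 72 → {56, 72}
insert 50 → {50, 56, 72}
insert 51 → {50, 51, 56, 72}
insert 35 → {35, 50, 51, 56, 72}
insert 43 → {35, 43, 50, 51, 56, 72}
pop-min → 35; now {43, 50, 51, 56, 72}
insert 80 → {43, 50, 51, 56, 72, 80}
pop-min → 43; now {50, 51, 56, 72, 80}
insert 62 → {50, 51, 56, 62, 72, 80}
pop-min → 50; now {51, 56, 62, 72, 80}
insert 65 → {51, 56, 62, 65, 72, 80}
insert 68 → {51, 56, 62, 65, 68, 72, 80}
pop-min → 51; now {56, 62, 65, 68, 72, 80}
pop-min → 56; now {62, 65, 68, 72, 80}
insert 41 → {41, 62, 65, 68, 72, 80}
pop-min → 41; now {62, 65, 68, 72, 80}
insert 77 → {62, 65, 68, 72, 77, 80}
pop-min → 62; now {65, 68, 72, 77, 80}
pop-min → 65; now {68, 72, 77, 80}
pop-min → 68; now {72, 77, 80}
pop-min → 72; now {77, 80}
insert 47 → {47, 77, 80}
pop-min → 47; now {77, 80}
pop-min → 77; now {80}
insert 55 → {55, 80}
insert 76 → {55, 76, 80}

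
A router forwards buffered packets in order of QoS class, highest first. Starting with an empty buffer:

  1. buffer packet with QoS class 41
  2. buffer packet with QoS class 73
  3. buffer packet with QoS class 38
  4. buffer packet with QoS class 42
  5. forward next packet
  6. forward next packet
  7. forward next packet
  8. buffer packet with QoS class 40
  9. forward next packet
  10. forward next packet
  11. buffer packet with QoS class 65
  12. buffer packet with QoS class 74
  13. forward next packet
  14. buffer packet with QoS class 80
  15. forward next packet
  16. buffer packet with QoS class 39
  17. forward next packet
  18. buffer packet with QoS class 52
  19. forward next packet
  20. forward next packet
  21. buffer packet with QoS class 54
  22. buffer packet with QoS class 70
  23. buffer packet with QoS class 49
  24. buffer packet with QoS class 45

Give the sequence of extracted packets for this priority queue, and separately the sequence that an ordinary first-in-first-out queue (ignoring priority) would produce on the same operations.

insert 41 → {41}
insert 73 → {73, 41}
insert 38 → {73, 41, 38}
insert 42 → {73, 42, 41, 38}
forward next packet → 73; now {42, 41, 38}
forward next packet → 42; now {41, 38}
forward next packet → 41; now {38}
insert 40 → {40, 38}
forward next packet → 40; now {38}
forward next packet → 38; now {}
insert 65 → {65}
insert 74 → {74, 65}
forward next packet → 74; now {65}
insert 80 → {80, 65}
forward next packet → 80; now {65}
insert 39 → {65, 39}
forward next packet → 65; now {39}
insert 52 → {52, 39}
forward next packet → 52; now {39}
forward next packet → 39; now {}
insert 54 → {54}
insert 70 → {70, 54}
insert 49 → {70, 54, 49}
insert 45 → {70, 54, 49, 45}

priority queue: 73 → 42 → 41 → 40 → 38 → 74 → 80 → 65 → 52 → 39; FIFO queue: 41, 73, 38, 42, 40, 65, 74, 80, 39, 52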